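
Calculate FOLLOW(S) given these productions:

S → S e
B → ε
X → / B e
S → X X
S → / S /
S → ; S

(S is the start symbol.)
To compute FOLLOW(S), find every occurrence of S on a right-hand side N → α S β: add FIRST(β) \ {ε}, and if β is empty or nullable also add FOLLOW(N). Iterate to a fixed point.

S is the start symbol, so $ ∈ FOLLOW(S).
In S → S e: S is followed by e, add FIRST(e) \ {ε} = { 'e' }
In S → / S /: S is followed by '/', add FIRST('/') \ {ε} = { '/' }
In S → ; S: S is at the end; this adds FOLLOW(S) to itself — nothing new

Taking the union: FOLLOW(S) = { $, '/', 'e' }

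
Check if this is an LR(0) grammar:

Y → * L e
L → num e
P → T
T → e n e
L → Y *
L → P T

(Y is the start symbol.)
Augment with Y' → Y and build the canonical LR(0) collection (I0 = CLOSURE({[Y' → . Y]}), then GOTO on every symbol after a dot until no new states appear). It has 15 states:
  I0: { [Y → . * L e], [Y' → . Y] }  — shift
  I1: { [L → . P T], [L → . Y *], [L → . num e], [P → . T], [T → . e n e], [Y → * . L e], [Y → . * L e] }  — shift
  I2: { [Y' → Y .] }  — accept
  I3: { [Y → * L . e] }  — shift
  I4: { [L → P . T], [T → . e n e] }  — shift
  I5: { [P → T .] }  — reduce
  I6: { [L → Y . *] }  — shift
  I7: { [T → e . n e] }  — shift
  I8: { [L → num . e] }  — shift
  I9: { [L → num e .] }  — reduce
  I10: { [T → e n . e] }  — shift
  I11: { [T → e n e .] }  — reduce
  I12: { [L → Y * .] }  — reduce
  I13: { [L → P T .] }  — reduce
  I14: { [Y → * L e .] }  — reduce

Every state is either a pure shift/goto state or contains exactly one complete item and nothing to shift — no conflicts. The grammar is LR(0).

Answer: Yes, the grammar is LR(0)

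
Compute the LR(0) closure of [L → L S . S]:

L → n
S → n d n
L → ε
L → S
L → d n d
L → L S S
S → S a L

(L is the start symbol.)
Start with: [L → L S . S]
  [L → L S . S] has the dot before S: add [S → . n d n], [S → . S a L]
No further items can be added.

CLOSURE = { [L → L S . S], [S → . S a L], [S → . n d n] }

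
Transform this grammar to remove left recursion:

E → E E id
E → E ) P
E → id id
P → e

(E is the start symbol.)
E is directly left-recursive. The standard transformation for
  A → A α₁ | ... | A α_m | β₁ | ... | β_n
is
  A  → β₁ A' | ... | β_n A'
  A' → α₁ A' | ... | α_m A' | ε

E → id id becomes E → id id E'
E → E E id becomes E' → E id E'
E → E ) P becomes E' → ) P E'
Add E' → ε

Productions for other non-terminals are unchanged:
  P → e

Resulting grammar:
E → id id E'
E' → E id E'
E' → ) P E'
E' → ε
P → e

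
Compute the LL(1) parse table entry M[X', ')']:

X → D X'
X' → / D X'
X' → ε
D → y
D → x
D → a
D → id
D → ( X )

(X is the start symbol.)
X' → ε

To find M[X', ')'], we find productions for X' where ')' is in the predict set (PREDICT(N → α) = (FIRST(α) \ {ε}) ∪ (FOLLOW(N) if α ⇒* ε)).

Relevant sets:
  FOLLOW(X') = { $, ')' }

X' → / D X': PREDICT = { '/' }
X' → ε: PREDICT = { $, ')' }
  ')' is in predict set, so this production goes in M[X', ')']

M[X', ')'] = X' → ε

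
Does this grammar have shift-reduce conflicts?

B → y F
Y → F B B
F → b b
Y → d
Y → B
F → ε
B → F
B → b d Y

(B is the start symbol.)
Yes — I0: [F → .] vs [B → . b d Y]; I4: [F → .] vs [F → . b b]; I8: [F → .] vs [B → . b d Y]; I10: [B → F .] vs [B → . b d Y]; I13: [F → .] vs [B → . b d Y]

Augment with B' → B and build the canonical LR(0) collection (I0 = CLOSURE({[B' → . B]}), then GOTO on every symbol after a dot until no new states appear). It has 15 states:
  I0: { [B → . F], [B → . b d Y], [B → . y F], [B' → . B], [F → . b b], [F → .] }  — shift, reduce
  I1: { [B' → B .] }  — accept
  I2: { [B → F .] }  — reduce
  I3: { [B → b . d Y], [F → b . b] }  — shift
  I4: { [B → y . F], [F → . b b], [F → .] }  — shift, reduce
  I5: { [B → y F .] }  — reduce
  I6: { [F → b . b] }  — shift
  I7: { [F → b b .] }  — reduce
  I8: { [B → . F], [B → . b d Y], [B → . y F], [B → b d . Y], [F → . b b], [F → .], [Y → . B], [Y → . F B B], [Y → . d] }  — shift, reduce
  I9: { [Y → B .] }  — reduce
  I10: { [B → . F], [B → . b d Y], [B → . y F], [B → F .], [F → . b b], [F → .], [Y → F . B B] }  — shift, 2 reduces
  I11: { [B → b d Y .] }  — reduce
  I12: { [Y → d .] }  — reduce
  I13: { [B → . F], [B → . b d Y], [B → . y F], [F → . b b], [F → .], [Y → F B . B] }  — shift, reduce
  I14: { [Y → F B B .] }  — reduce

I0 contains reduce item [F → .] and shift items [B → . b d Y], [B → . y F], [F → . b b] — shift-reduce conflict.
I4 contains reduce item [F → .] and shift item [F → . b b] — shift-reduce conflict.
I8 contains reduce item [F → .] and shift items [B → . b d Y], [B → . y F], [F → . b b], [Y → . d] — shift-reduce conflict.
I10 contains reduce items [B → F .], [F → .] and shift items [B → . b d Y], [B → . y F], [F → . b b] — shift-reduce conflict.
I13 contains reduce item [F → .] and shift items [B → . b d Y], [B → . y F], [F → . b b] — shift-reduce conflict.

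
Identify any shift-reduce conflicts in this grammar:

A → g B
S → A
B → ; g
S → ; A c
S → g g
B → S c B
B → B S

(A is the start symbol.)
Yes — I5: [A → g B .] vs [A → . g B]; I8: [S → g g .] vs [A → . g B]; I10: [B → S c B .] vs [A → . g B]; I15: [B → ; g .] vs [A → . g B]

A shift-reduce conflict occurs when an LR(0) state has both:
  - a complete (reduce) item [A → α .] (dot at the end), and
  - a shift item [B → β . c γ] (dot before a terminal).

Augment with A' → A and build the canonical LR(0) collection (I0 = CLOSURE({[A' → . A]}), then GOTO on every symbol after a dot until no new states appear). It has 16 states:
  I0: { [A → . g B], [A' → . A] }  — shift
  I1: { [A' → A .] }  — accept
  I2: { [A → . g B], [A → g . B], [B → . ; g], [B → . B S], [B → . S c B], [S → . ; A c], [S → . A], [S → . g g] }  — shift
  I3: { [A → . g B], [B → ; . g], [S → ; . A c] }  — shift
  I4: { [S → A .] }  — reduce
  I5: { [A → . g B], [A → g B .], [B → B . S], [S → . ; A c], [S → . A], [S → . g g] }  — shift, reduce
  I6: { [B → S . c B] }  — shift
  I7: { [A → . g B], [A → g . B], [B → . ; g], [B → . B S], [B → . S c B], [S → . ; A c], [S → . A], [S → . g g], [S → g . g] }  — shift
  I8: { [A → . g B], [A → g . B], [B → . ; g], [B → . B S], [B → . S c B], [S → . ; A c], [S → . A], [S → . g g], [S → g . g], [S → g g .] }  — shift, reduce
  I9: { [A → . g B], [B → . ; g], [B → . B S], [B → . S c B], [B → S c . B], [S → . ; A c], [S → . A], [S → . g g] }  — shift
  I10: { [A → . g B], [B → B . S], [B → S c B .], [S → . ; A c], [S → . A], [S → . g g] }  — shift, reduce
  I11: { [A → . g B], [S → ; . A c] }  — shift
  I12: { [B → B S .] }  — reduce
  I13: { [S → ; A . c] }  — shift
  I14: { [S → ; A c .] }  — reduce
  I15: { [A → . g B], [A → g . B], [B → . ; g], [B → . B S], [B → . S c B], [B → ; g .], [S → . ; A c], [S → . A], [S → . g g] }  — shift, reduce

I5 contains reduce item [A → g B .] and shift items [A → . g B], [S → . ; A c], [S → . g g] — shift-reduce conflict.
I8 contains reduce item [S → g g .] and shift items [A → . g B], [B → . ; g], [S → . ; A c], [S → . g g], [S → g . g] — shift-reduce conflict.
I10 contains reduce item [B → S c B .] and shift items [A → . g B], [S → . ; A c], [S → . g g] — shift-reduce conflict.
I15 contains reduce item [B → ; g .] and shift items [A → . g B], [B → . ; g], [S → . ; A c], [S → . g g] — shift-reduce conflict.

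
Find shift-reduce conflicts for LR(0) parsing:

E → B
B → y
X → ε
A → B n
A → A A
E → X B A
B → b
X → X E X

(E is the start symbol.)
Augment with E' → E and build the canonical LR(0) collection (I0 = CLOSURE({[E' → . E]}), then GOTO on every symbol after a dot until no new states appear). It has 13 states:
  I0: { [B → . b], [B → . y], [E → . B], [E → . X B A], [E' → . E], [X → . X E X], [X → .] }  — shift, reduce
  I1: { [E → B .] }  — reduce
  I2: { [E' → E .] }  — accept
  I3: { [B → . b], [B → . y], [E → . B], [E → . X B A], [E → X . B A], [X → . X E X], [X → .], [X → X . E X] }  — shift, reduce
  I4: { [B → b .] }  — reduce
  I5: { [B → y .] }  — reduce
  I6: { [A → . A A], [A → . B n], [B → . b], [B → . y], [E → B .], [E → X B . A] }  — shift, reduce
  I7: { [X → . X E X], [X → .], [X → X E . X] }  — reduce
  I8: { [B → . b], [B → . y], [E → . B], [E → . X B A], [X → . X E X], [X → .], [X → X . E X], [X → X E X .] }  — shift, 2 reduces
  I9: { [A → . A A], [A → . B n], [A → A . A], [B → . b], [B → . y], [E → X B A .] }  — shift, reduce
  I10: { [A → B . n] }  — shift
  I11: { [A → B n .] }  — reduce
  I12: { [A → . A A], [A → . B n], [A → A . A], [A → A A .], [B → . b], [B → . y] }  — shift, reduce

I0 contains reduce item [X → .] and shift items [B → . b], [B → . y] — shift-reduce conflict.
I3 contains reduce item [X → .] and shift items [B → . b], [B → . y] — shift-reduce conflict.
I6 contains reduce item [E → B .] and shift items [B → . b], [B → . y] — shift-reduce conflict.
I8 contains reduce items [X → .], [X → X E X .] and shift items [B → . b], [B → . y] — shift-reduce conflict.
I9 contains reduce item [E → X B A .] and shift items [B → . b], [B → . y] — shift-reduce conflict.
I12 contains reduce item [A → A A .] and shift items [B → . b], [B → . y] — shift-reduce conflict.

Answer: Yes — I0: [X → .] vs [B → . b]; I3: [X → .] vs [B → . b]; I6: [E → B .] vs [B → . b]; I8: [X → .] vs [B → . b]; I9: [E → X B A .] vs [B → . b]; I12: [A → A A .] vs [B → . b]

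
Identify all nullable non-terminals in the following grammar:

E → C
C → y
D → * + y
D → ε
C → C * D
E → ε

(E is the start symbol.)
{ 'D', 'E' }

A non-terminal is nullable if it can derive ε (the empty string): either it has an ε-production, or it has a production whose right-hand side consists entirely of nullable non-terminals.

ε-productions: D → ε, E → ε
So D, E are immediately nullable.
No further non-terminal can be added: every production for the remaining non-terminals contains a terminal or a non-nullable non-terminal.
Nullable = { 'D', 'E' }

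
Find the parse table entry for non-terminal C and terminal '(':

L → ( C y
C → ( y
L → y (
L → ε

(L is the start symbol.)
C → ( y

To find M[C, '('], we find productions for C where '(' is in the predict set (PREDICT(N → α) = (FIRST(α) \ {ε}) ∪ (FOLLOW(N) if α ⇒* ε)).

C → ( y: PREDICT = { '(' }
  '(' is in predict set, so this production goes in M[C, '(']

M[C, '('] = C → ( y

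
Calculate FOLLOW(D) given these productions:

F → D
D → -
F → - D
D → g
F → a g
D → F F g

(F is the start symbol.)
To compute FOLLOW(D), find every occurrence of D on a right-hand side N → α D β: add FIRST(β) \ {ε}, and if β is empty or nullable also add FOLLOW(N). Iterate to a fixed point.

In F → D: D is at the end, add FOLLOW(F)
In F → - D: D is at the end, add FOLLOW(F)

The FOLLOW sets referred to above (computed the same way, to a fixed point):
  FOLLOW(F) = { $, '-', 'a', 'g' }

Taking the union: FOLLOW(D) = { $, '-', 'a', 'g' }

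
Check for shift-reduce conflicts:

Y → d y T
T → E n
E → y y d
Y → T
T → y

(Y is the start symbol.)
Yes — I5: [T → y .] vs [E → y . y d]

Augment with Y' → Y and build the canonical LR(0) collection (I0 = CLOSURE({[Y' → . Y]}), then GOTO on every symbol after a dot until no new states appear). It has 11 states:
  I0: { [E → . y y d], [T → . E n], [T → . y], [Y → . T], [Y → . d y T], [Y' → . Y] }  — shift
  I1: { [T → E . n] }  — shift
  I2: { [Y → T .] }  — reduce
  I3: { [Y' → Y .] }  — accept
  I4: { [Y → d . y T] }  — shift
  I5: { [E → y . y d], [T → y .] }  — shift, reduce
  I6: { [E → y y . d] }  — shift
  I7: { [E → y y d .] }  — reduce
  I8: { [E → . y y d], [T → . E n], [T → . y], [Y → d y . T] }  — shift
  I9: { [Y → d y T .] }  — reduce
  I10: { [T → E n .] }  — reduce

I5 contains reduce item [T → y .] and shift item [E → y . y d] — shift-reduce conflict.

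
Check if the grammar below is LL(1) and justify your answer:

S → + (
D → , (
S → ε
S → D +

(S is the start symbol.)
Relevant sets:
  FIRST(D) = { ',' }
  FOLLOW(S) = { $ }

For S:
  PREDICT(S → '+' '(') = { '+' }
  PREDICT(S → ε) = { $ }
  PREDICT(S → D '+') = { ',' }
D has a single production, so nothing to check there.

All predict sets are disjoint. The grammar IS LL(1).

Answer: Yes, the grammar is LL(1).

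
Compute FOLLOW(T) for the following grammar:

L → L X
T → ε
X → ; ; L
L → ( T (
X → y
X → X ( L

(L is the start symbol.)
{ '(' }

To compute FOLLOW(T), find every occurrence of T on a right-hand side N → α T β: add FIRST(β) \ {ε}, and if β is empty or nullable also add FOLLOW(N). Iterate to a fixed point.

In L → ( T (: T is followed by '(', add FIRST('(') \ {ε} = { '(' }

Taking the union: FOLLOW(T) = { '(' }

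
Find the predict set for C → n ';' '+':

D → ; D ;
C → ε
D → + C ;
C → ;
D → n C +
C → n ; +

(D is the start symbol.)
PREDICT(C → n ';' '+') = (FIRST(RHS) \ {ε}) ∪ (FOLLOW(C) if ε ∈ FIRST(RHS), i.e. RHS ⇒* ε)
FIRST(n ';' '+') = { 'n' }
ε ∉ FIRST(n ';' '+'), so FOLLOW(C) is not added.
PREDICT(C → n ';' '+') = { 'n' }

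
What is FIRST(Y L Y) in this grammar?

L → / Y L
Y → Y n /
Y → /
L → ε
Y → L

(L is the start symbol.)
{ '/', 'n', ε }

FIRST sets of the non-terminals involved (from the grammar, by fixed-point iteration):
  FIRST(Y) = { '/', 'n', ε }
  FIRST(L) = { '/', ε }

To compute FIRST(Y L Y), process the symbols left to right:
Symbol Y is a non-terminal. Add FIRST(Y) \ {ε} = { '/', 'n' }
Y is nullable (ε ∈ FIRST(Y)), continue to the next symbol.
Symbol L is a non-terminal. Add FIRST(L) \ {ε} = { '/' }
L is nullable (ε ∈ FIRST(L)), continue to the next symbol.
Symbol Y is a non-terminal. Add FIRST(Y) \ {ε} = { '/', 'n' }
Y is nullable (ε ∈ FIRST(Y)), continue to the next symbol.
All symbols are nullable, so ε is in the result.
FIRST(Y L Y) = { '/', 'n', ε }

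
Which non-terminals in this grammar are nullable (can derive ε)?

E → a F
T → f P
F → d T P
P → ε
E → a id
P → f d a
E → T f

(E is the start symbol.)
ε-productions: P → ε
So P is immediately nullable.
No further non-terminal can be added: every production for the remaining non-terminals contains a terminal or a non-nullable non-terminal.
Nullable = { 'P' }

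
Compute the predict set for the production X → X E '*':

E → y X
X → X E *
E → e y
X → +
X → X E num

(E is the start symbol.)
{ '+' }

PREDICT(X → X E '*') = (FIRST(RHS) \ {ε}) ∪ (FOLLOW(X) if ε ∈ FIRST(RHS), i.e. RHS ⇒* ε)
FIRST(X) = { '+' }
FIRST(X E '*') = { '+' }
ε ∉ FIRST(X E '*'), so FOLLOW(X) is not added.
PREDICT(X → X E '*') = { '+' }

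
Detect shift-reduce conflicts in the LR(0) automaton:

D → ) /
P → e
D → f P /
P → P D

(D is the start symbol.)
Augment with D' → D and build the canonical LR(0) collection (I0 = CLOSURE({[D' → . D]}), then GOTO on every symbol after a dot until no new states appear). It has 9 states:
  I0: { [D → . ) /], [D → . f P /], [D' → . D] }  — shift
  I1: { [D → ) . /] }  — shift
  I2: { [D' → D .] }  — accept
  I3: { [D → f . P /], [P → . P D], [P → . e] }  — shift
  I4: { [D → . ) /], [D → . f P /], [D → f P . /], [P → P . D] }  — shift
  I5: { [P → e .] }  — reduce
  I6: { [D → f P / .] }  — reduce
  I7: { [P → P D .] }  — reduce
  I8: { [D → ) / .] }  — reduce

No state contains both a complete item and a shift item.

Answer: No shift-reduce conflicts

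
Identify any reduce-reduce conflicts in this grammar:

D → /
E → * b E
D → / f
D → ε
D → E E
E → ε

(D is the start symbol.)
Augment with D' → D and build the canonical LR(0) collection (I0 = CLOSURE({[D' → . D]}), then GOTO on every symbol after a dot until no new states appear). It has 9 states:
  I0: { [D → . / f], [D → . /], [D → . E E], [D → .], [D' → . D], [E → . * b E], [E → .] }  — shift, 2 reduces
  I1: { [E → * . b E] }  — shift
  I2: { [D → / . f], [D → / .] }  — shift, reduce
  I3: { [D' → D .] }  — accept
  I4: { [D → E . E], [E → . * b E], [E → .] }  — shift, reduce
  I5: { [D → E E .] }  — reduce
  I6: { [D → / f .] }  — reduce
  I7: { [E → * b . E], [E → . * b E], [E → .] }  — shift, reduce
  I8: { [E → * b E .] }  — reduce

I0 contains complete items [D → .], [E → .] — reduce-reduce conflict.

Answer: Yes — I0: [D → .] vs [E → .]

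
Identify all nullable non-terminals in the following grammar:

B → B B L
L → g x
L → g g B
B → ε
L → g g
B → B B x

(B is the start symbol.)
A non-terminal is nullable if it can derive ε (the empty string): either it has an ε-production, or it has a production whose right-hand side consists entirely of nullable non-terminals.

ε-productions: B → ε
So B is immediately nullable.
No further non-terminal can be added: every production for the remaining non-terminals contains a terminal or a non-nullable non-terminal.
Nullable = { 'B' }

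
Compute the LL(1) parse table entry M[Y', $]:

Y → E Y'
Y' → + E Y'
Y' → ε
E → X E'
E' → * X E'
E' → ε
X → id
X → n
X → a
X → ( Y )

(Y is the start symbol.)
Y' → ε

To find M[Y', $], we find productions for Y' where $ is in the predict set (PREDICT(N → α) = (FIRST(α) \ {ε}) ∪ (FOLLOW(N) if α ⇒* ε)).

Relevant sets:
  FOLLOW(Y') = { $, ')' }

Y' → + E Y': PREDICT = { '+' }
Y' → ε: PREDICT = { $, ')' }
  $ is in predict set, so this production goes in M[Y', $]

M[Y', $] = Y' → ε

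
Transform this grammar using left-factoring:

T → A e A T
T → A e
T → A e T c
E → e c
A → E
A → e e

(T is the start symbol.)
Left-factoring transforms A → αβ₁ | αβ₂ into A → αA' and A' → β₁ | β₂
(α is the longest common prefix among the alternatives). Repeat until
no nonterminal has two alternatives with a common prefix.

Round 1: T has alternatives sharing prefix 'A e'. Introduce T': T → A e T'
  Add: T' → A T
  Add: T' → ε
  Add: T' → T c

No remaining common prefixes — done.

Resulting grammar:
T → A e T'
T' → A T
T' → ε
T' → T c
E → e c
A → E
A → e e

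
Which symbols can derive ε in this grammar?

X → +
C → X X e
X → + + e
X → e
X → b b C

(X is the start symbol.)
None

There are no ε-productions, so no non-terminal can derive ε.
No non-terminals are nullable.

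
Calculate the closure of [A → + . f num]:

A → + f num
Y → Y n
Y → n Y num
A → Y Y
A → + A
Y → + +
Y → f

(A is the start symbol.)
To compute CLOSURE, for each item [A → α.Bβ] where B is a non-terminal, add [B → .γ] for all productions B → γ; repeat for the newly added items until nothing changes.

Start with: [A → + . f num]
The dot precedes the terminal f, so nothing is added.

CLOSURE = { [A → + . f num] }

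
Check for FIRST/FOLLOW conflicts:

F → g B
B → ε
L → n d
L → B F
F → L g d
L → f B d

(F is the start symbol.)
Nullable non-terminals: B.
B has a nullable alternative but only one production, so nothing to check.

F, L have no nullable alternative, so no FIRST/FOLLOW check is needed there.

No FIRST/FOLLOW conflicts found.

Answer: No FIRST/FOLLOW conflicts.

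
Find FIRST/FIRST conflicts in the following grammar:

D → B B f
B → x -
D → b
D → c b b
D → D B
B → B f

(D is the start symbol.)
Yes. D → B B f / D → D B on { 'x' }; D → b / D → D B on { 'b' }; D → c b b / D → D B on { 'c' }; B → x '-' / B → B f on { 'x' }

A FIRST/FIRST conflict occurs when two productions N → α and N → β for the same non-terminal have FIRST(α) ∩ FIRST(β) ≠ ∅ (with ε ∈ FIRST of a nullable right-hand side, so two nullable alternatives also conflict).

FIRST sets of the non-terminals at (or reachable through a nullable prefix from) the front of some alternative:
  FIRST(B) = { 'x' }
  FIRST(D) = { 'b', 'c', 'x' }

Productions for D:
  D → B B f: FIRST = { 'x' }
  D → b: FIRST = { 'b' }
  D → c b b: FIRST = { 'c' }
  D → D B: FIRST = { 'b', 'c', 'x' }
Productions for B:
  B → x -: FIRST = { 'x' }
  B → B f: FIRST = { 'x' }

Conflict for D: D → B B f and D → D B
  Overlap: { 'x' }
Conflict for D: D → b and D → D B
  Overlap: { 'b' }
Conflict for D: D → c b b and D → D B
  Overlap: { 'c' }
Conflict for B: B → x - and B → B f
  Overlap: { 'x' }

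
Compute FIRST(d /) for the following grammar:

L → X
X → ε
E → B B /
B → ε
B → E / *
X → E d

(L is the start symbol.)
{ 'd' }

To compute FIRST(d /), process the symbols left to right:
Symbol d is a terminal. Add 'd' and stop.
FIRST(d /) = { 'd' }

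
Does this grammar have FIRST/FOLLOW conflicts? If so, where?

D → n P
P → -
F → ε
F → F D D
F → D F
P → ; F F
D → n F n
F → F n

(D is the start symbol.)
A FIRST/FOLLOW conflict occurs when a non-terminal N has a nullable alternative N → β (β ⇒* ε) and another alternative N → α with FIRST(α) ∩ FOLLOW(N) ≠ ∅: on such a lookahead the parser cannot decide between expanding α and letting N vanish via β.

Nullable non-terminals: F.
FIRST sets used below: FIRST(F) = { 'n', ε }, FIRST(D) = { 'n' }

F: nullable alternative(s) F → ε; FOLLOW(F) = { $, 'n' }
  F → ε: FIRST \ {ε} = { } — this is the only nullable alternative, skip
  F → F D D: FIRST \ {ε} = { 'n' } — overlaps FOLLOW(F) on { 'n' }: CONFLICT
  F → D F: FIRST \ {ε} = { 'n' } — overlaps FOLLOW(F) on { 'n' }: CONFLICT
  F → F n: FIRST \ {ε} = { 'n' } — overlaps FOLLOW(F) on { 'n' }: CONFLICT

D, P have no nullable alternative, so no FIRST/FOLLOW check is needed there.

So the grammar has 3 FIRST/FOLLOW conflicts (marked CONFLICT above).

Answer: Yes. F → F D D with FOLLOW(F) on { 'n' }; F → D F with FOLLOW(F) on { 'n' }; F → F n with FOLLOW(F) on { 'n' }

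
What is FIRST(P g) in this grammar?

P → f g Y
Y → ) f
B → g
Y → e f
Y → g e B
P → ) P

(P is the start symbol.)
{ ')', 'f' }

FIRST sets of the non-terminals involved (from the grammar, by fixed-point iteration):
  FIRST(P) = { ')', 'f' }

To compute FIRST(P g), process the symbols left to right:
Symbol P is a non-terminal. Add FIRST(P) \ {ε} = { ')', 'f' }
P is not nullable (ε ∉ FIRST(P)), so stop here.
FIRST(P g) = { ')', 'f' }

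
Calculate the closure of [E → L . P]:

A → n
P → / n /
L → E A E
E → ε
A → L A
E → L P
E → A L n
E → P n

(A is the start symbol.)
{ [E → L . P], [P → . / n /] }

To compute CLOSURE, for each item [A → α.Bβ] where B is a non-terminal, add [B → .γ] for all productions B → γ; repeat for the newly added items until nothing changes.

Start with: [E → L . P]
  [E → L . P] has the dot before P: add [P → . / n /]
No further items can be added.

CLOSURE = { [E → L . P], [P → . / n /] }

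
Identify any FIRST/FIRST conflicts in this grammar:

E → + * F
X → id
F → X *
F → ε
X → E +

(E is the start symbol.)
A FIRST/FIRST conflict occurs when two productions N → α and N → β for the same non-terminal have FIRST(α) ∩ FIRST(β) ≠ ∅ (with ε ∈ FIRST of a nullable right-hand side, so two nullable alternatives also conflict).

FIRST sets of the non-terminals at (or reachable through a nullable prefix from) the front of some alternative:
  FIRST(E) = { '+' }
  FIRST(X) = { '+', 'id' }

Productions for X:
  X → id: FIRST = { 'id' }
  X → E +: FIRST = { '+' }
Productions for F:
  F → X *: FIRST = { '+', 'id' }
  F → ε: FIRST = { ε }
E has only one production, so no FIRST/FIRST conflict is possible there.

All alternatives of each non-terminal have pairwise disjoint FIRST sets.

Answer: No FIRST/FIRST conflicts.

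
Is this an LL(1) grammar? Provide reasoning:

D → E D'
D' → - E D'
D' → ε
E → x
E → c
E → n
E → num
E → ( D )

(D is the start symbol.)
A grammar is LL(1) if for each non-terminal N with multiple productions, the predict sets of those productions are pairwise disjoint, where PREDICT(N → α) = (FIRST(α) \ {ε}) ∪ (FOLLOW(N) if α ⇒* ε).

Relevant sets:
  FOLLOW(D') = { $, ')' }

For D':
  PREDICT(D' → '-' E D') = { '-' }
  PREDICT(D' → ε) = { $, ')' }
For E:
  PREDICT(E → x) = { 'x' }
  PREDICT(E → c) = { 'c' }
  PREDICT(E → n) = { 'n' }
  PREDICT(E → num) = { 'num' }
  PREDICT(E → '(' D ')') = { '(' }
D has a single production, so nothing to check there.

All predict sets are disjoint. The grammar IS LL(1).

Answer: Yes, the grammar is LL(1).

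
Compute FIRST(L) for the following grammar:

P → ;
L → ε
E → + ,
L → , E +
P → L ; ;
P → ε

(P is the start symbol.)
From L → ε:
  - ε-production, so ε ∈ FIRST(L)
From L → , E +:
  - ',' is a terminal: add ',' and stop

Collecting: FIRST(L) = { ',', ε }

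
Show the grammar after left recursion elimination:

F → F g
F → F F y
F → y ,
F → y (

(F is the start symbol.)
F is directly left-recursive. The standard transformation for
  A → A α₁ | ... | A α_m | β₁ | ... | β_n
is
  A  → β₁ A' | ... | β_n A'
  A' → α₁ A' | ... | α_m A' | ε

F → y , becomes F → y , F'
F → y ( becomes F → y ( F'
F → F g becomes F' → g F'
F → F F y becomes F' → F y F'
Add F' → ε

Resulting grammar:
F → y , F'
F → y ( F'
F' → g F'
F' → F y F'
F' → ε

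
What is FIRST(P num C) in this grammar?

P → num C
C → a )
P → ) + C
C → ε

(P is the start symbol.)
{ ')', 'num' }

FIRST sets of the non-terminals involved (from the grammar, by fixed-point iteration):
  FIRST(P) = { ')', 'num' }

To compute FIRST(P num C), process the symbols left to right:
Symbol P is a non-terminal. Add FIRST(P) \ {ε} = { ')', 'num' }
P is not nullable (ε ∉ FIRST(P)), so stop here.
FIRST(P num C) = { ')', 'num' }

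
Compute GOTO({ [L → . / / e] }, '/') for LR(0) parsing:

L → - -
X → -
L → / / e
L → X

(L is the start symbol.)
{ [L → / . / e] }

GOTO(I, '/') = CLOSURE({ [A → αX.β] : [A → α.Xβ] ∈ I, X = '/' })

Items with dot before '/', with the dot advanced:
  [L → . / / e] → [L → / . / e]
Closure adds nothing (no advanced item has the dot before a non-terminal).

GOTO = { [L → / . / e] }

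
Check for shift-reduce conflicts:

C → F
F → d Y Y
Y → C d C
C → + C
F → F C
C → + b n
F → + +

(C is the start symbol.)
Yes — I3: [C → F .] vs [C → . + C]; I11: [F → + + .] vs [C → . + C]

Augment with C' → C and build the canonical LR(0) collection (I0 = CLOSURE({[C' → . C]}), then GOTO on every symbol after a dot until no new states appear). It has 15 states:
  I0: { [C → . + C], [C → . + b n], [C → . F], [C' → . C], [F → . + +], [F → . F C], [F → . d Y Y] }  — shift
  I1: { [C → + . C], [C → + . b n], [C → . + C], [C → . + b n], [C → . F], [F → + . +], [F → . + +], [F → . F C], [F → . d Y Y] }  — shift
  I2: { [C' → C .] }  — accept
  I3: { [C → . + C], [C → . + b n], [C → . F], [C → F .], [F → . + +], [F → . F C], [F → . d Y Y], [F → F . C] }  — shift, reduce
  I4: { [C → . + C], [C → . + b n], [C → . F], [F → . + +], [F → . F C], [F → . d Y Y], [F → d . Y Y], [Y → . C d C] }  — shift
  I5: { [Y → C . d C] }  — shift
  I6: { [C → . + C], [C → . + b n], [C → . F], [F → . + +], [F → . F C], [F → . d Y Y], [F → d Y . Y], [Y → . C d C] }  — shift
  I7: { [F → d Y Y .] }  — reduce
  I8: { [C → . + C], [C → . + b n], [C → . F], [F → . + +], [F → . F C], [F → . d Y Y], [Y → C d . C] }  — shift
  I9: { [Y → C d C .] }  — reduce
  I10: { [F → F C .] }  — reduce
  I11: { [C → + . C], [C → + . b n], [C → . + C], [C → . + b n], [C → . F], [F → + + .], [F → + . +], [F → . + +], [F → . F C], [F → . d Y Y] }  — shift, reduce
  I12: { [C → + C .] }  — reduce
  I13: { [C → + b . n] }  — shift
  I14: { [C → + b n .] }  — reduce

I3 contains reduce item [C → F .] and shift items [C → . + C], [C → . + b n], [F → . + +], [F → . d Y Y] — shift-reduce conflict.
I11 contains reduce item [F → + + .] and shift items [C → . + C], [C → . + b n], [C → + . b n], [F → . + +], [F → + . +], [F → . d Y Y] — shift-reduce conflict.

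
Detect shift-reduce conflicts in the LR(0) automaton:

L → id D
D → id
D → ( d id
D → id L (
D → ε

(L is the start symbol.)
Yes — I2: [D → .] vs [D → . ( d id]; I5: [D → id .] vs [L → . id D]

A shift-reduce conflict occurs when an LR(0) state has both:
  - a complete (reduce) item [A → α .] (dot at the end), and
  - a shift item [B → β . c γ] (dot before a terminal).

Augment with L' → L and build the canonical LR(0) collection (I0 = CLOSURE({[L' → . L]}), then GOTO on every symbol after a dot until no new states appear). It has 10 states:
  I0: { [L → . id D], [L' → . L] }  — shift
  I1: { [L' → L .] }  — accept
  I2: { [D → . ( d id], [D → . id L (], [D → . id], [D → .], [L → id . D] }  — shift, reduce
  I3: { [D → ( . d id] }  — shift
  I4: { [L → id D .] }  — reduce
  I5: { [D → id . L (], [D → id .], [L → . id D] }  — shift, reduce
  I6: { [D → id L . (] }  — shift
  I7: { [D → id L ( .] }  — reduce
  I8: { [D → ( d . id] }  — shift
  I9: { [D → ( d id .] }  — reduce

I2 contains reduce item [D → .] and shift items [D → . ( d id], [D → . id], [D → . id L (] — shift-reduce conflict.
I5 contains reduce item [D → id .] and shift item [L → . id D] — shift-reduce conflict.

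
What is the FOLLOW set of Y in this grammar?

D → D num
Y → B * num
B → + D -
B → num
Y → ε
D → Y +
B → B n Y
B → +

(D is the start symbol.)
{ '*', '+', 'n' }

To compute FOLLOW(Y), find every occurrence of Y on a right-hand side N → α Y β: add FIRST(β) \ {ε}, and if β is empty or nullable also add FOLLOW(N). Iterate to a fixed point.

In D → Y +: Y is followed by '+', add FIRST('+') \ {ε} = { '+' }
In B → B n Y: Y is at the end, add FOLLOW(B)

The FOLLOW sets referred to above (computed the same way, to a fixed point):
  FOLLOW(B) = { '*', 'n' }

Taking the union: FOLLOW(Y) = { '*', '+', 'n' }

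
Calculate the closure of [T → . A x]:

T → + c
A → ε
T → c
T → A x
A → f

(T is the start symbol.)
To compute CLOSURE, for each item [A → α.Bβ] where B is a non-terminal, add [B → .γ] for all productions B → γ; repeat for the newly added items until nothing changes.

Start with: [T → . A x]
  [T → . A x] has the dot before A: add [A → .], [A → . f]
No further items can be added.

CLOSURE = { [A → . f], [A → .], [T → . A x] }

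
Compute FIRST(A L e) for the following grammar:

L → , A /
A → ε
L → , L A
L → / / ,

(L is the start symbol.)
{ ',', '/' }

FIRST sets of the non-terminals involved (from the grammar, by fixed-point iteration):
  FIRST(A) = { ε }
  FIRST(L) = { ',', '/' }

To compute FIRST(A L e), process the symbols left to right:
Symbol A is a non-terminal. Add FIRST(A) \ {ε} = { }
A is nullable (ε ∈ FIRST(A)), continue to the next symbol.
Symbol L is a non-terminal. Add FIRST(L) \ {ε} = { ',', '/' }
L is not nullable (ε ∉ FIRST(L)), so stop here.
FIRST(A L e) = { ',', '/' }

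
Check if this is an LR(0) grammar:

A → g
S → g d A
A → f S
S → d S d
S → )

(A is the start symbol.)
Yes, the grammar is LR(0)

Augment with A' → A and build the canonical LR(0) collection (I0 = CLOSURE({[A' → . A]}), then GOTO on every symbol after a dot until no new states appear). It has 12 states:
  I0: { [A → . f S], [A → . g], [A' → . A] }  — shift
  I1: { [A' → A .] }  — accept
  I2: { [A → f . S], [S → . )], [S → . d S d], [S → . g d A] }  — shift
  I3: { [A → g .] }  — reduce
  I4: { [S → ) .] }  — reduce
  I5: { [A → f S .] }  — reduce
  I6: { [S → . )], [S → . d S d], [S → . g d A], [S → d . S d] }  — shift
  I7: { [S → g . d A] }  — shift
  I8: { [A → . f S], [A → . g], [S → g d . A] }  — shift
  I9: { [S → g d A .] }  — reduce
  I10: { [S → d S . d] }  — shift
  I11: { [S → d S d .] }  — reduce

Every state is either a pure shift/goto state or contains exactly one complete item and nothing to shift — no conflicts. The grammar is LR(0).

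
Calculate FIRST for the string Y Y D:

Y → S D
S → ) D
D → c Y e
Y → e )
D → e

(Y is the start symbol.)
FIRST sets of the non-terminals involved (from the grammar, by fixed-point iteration):
  FIRST(Y) = { ')', 'e' }

To compute FIRST(Y Y D), process the symbols left to right:
Symbol Y is a non-terminal. Add FIRST(Y) \ {ε} = { ')', 'e' }
Y is not nullable (ε ∉ FIRST(Y)), so stop here.
FIRST(Y Y D) = { ')', 'e' }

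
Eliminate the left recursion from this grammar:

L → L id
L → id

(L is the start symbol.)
L is directly left-recursive. The standard transformation for
  A → A α₁ | ... | A α_m | β₁ | ... | β_n
is
  A  → β₁ A' | ... | β_n A'
  A' → α₁ A' | ... | α_m A' | ε

L → id becomes L → id L'
L → L id becomes L' → id L'
Add L' → ε

Resulting grammar:
L → id L'
L' → id L'
L' → ε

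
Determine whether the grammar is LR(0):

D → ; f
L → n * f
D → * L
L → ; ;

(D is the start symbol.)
Yes, the grammar is LR(0)

A grammar is LR(0) if no state in the canonical LR(0) collection has:
  - both a shift item (dot before a terminal) and a complete item (shift-reduce conflict), or
  - two or more complete items (reduce-reduce conflict; the accept item [D' → D .] counts as a complete item here).

Augment with D' → D and build the canonical LR(0) collection (I0 = CLOSURE({[D' → . D]}), then GOTO on every symbol after a dot until no new states appear). It has 11 states:
  I0: { [D → . * L], [D → . ; f], [D' → . D] }  — shift
  I1: { [D → * . L], [L → . ; ;], [L → . n * f] }  — shift
  I2: { [D → ; . f] }  — shift
  I3: { [D' → D .] }  — accept
  I4: { [D → ; f .] }  — reduce
  I5: { [L → ; . ;] }  — shift
  I6: { [D → * L .] }  — reduce
  I7: { [L → n . * f] }  — shift
  I8: { [L → n * . f] }  — shift
  I9: { [L → n * f .] }  — reduce
  I10: { [L → ; ; .] }  — reduce

Every state is either a pure shift/goto state or contains exactly one complete item and nothing to shift — no conflicts. The grammar is LR(0).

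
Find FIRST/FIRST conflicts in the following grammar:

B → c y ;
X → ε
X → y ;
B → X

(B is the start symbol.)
No FIRST/FIRST conflicts.

A FIRST/FIRST conflict occurs when two productions N → α and N → β for the same non-terminal have FIRST(α) ∩ FIRST(β) ≠ ∅ (with ε ∈ FIRST of a nullable right-hand side, so two nullable alternatives also conflict).

FIRST sets of the non-terminals at (or reachable through a nullable prefix from) the front of some alternative:
  FIRST(X) = { 'y', ε }

Productions for B:
  B → c y ;: FIRST = { 'c' }
  B → X: FIRST = { 'y', ε }
Productions for X:
  X → ε: FIRST = { ε }
  X → y ;: FIRST = { 'y' }

All alternatives of each non-terminal have pairwise disjoint FIRST sets.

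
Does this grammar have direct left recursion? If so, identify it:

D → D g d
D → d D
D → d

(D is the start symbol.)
Yes, D is left-recursive

Direct left recursion occurs when N → N α for some non-terminal N (the right-hand side begins with the left-hand side itself).

D → D g d: LEFT RECURSIVE (starts with D)
D → d D: starts with d
D → d: starts with d

The grammar has direct left recursion on: D.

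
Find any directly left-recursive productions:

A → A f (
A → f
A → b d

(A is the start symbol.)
Yes, A is left-recursive

A → A f (: LEFT RECURSIVE (starts with A)
A → f: starts with f
A → b d: starts with b

The grammar has direct left recursion on: A.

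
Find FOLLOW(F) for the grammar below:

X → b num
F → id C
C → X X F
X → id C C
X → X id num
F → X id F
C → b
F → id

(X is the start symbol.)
To compute FOLLOW(F), find every occurrence of F on a right-hand side N → α F β: add FIRST(β) \ {ε}, and if β is empty or nullable also add FOLLOW(N). Iterate to a fixed point.

In C → X X F: F is at the end, add FOLLOW(C)
In F → X id F: F is at the end; this adds FOLLOW(F) to itself — nothing new

The FOLLOW sets referred to above (computed the same way, to a fixed point):
  FOLLOW(C) = { $, 'b', 'id' }

Taking the union: FOLLOW(F) = { $, 'b', 'id' }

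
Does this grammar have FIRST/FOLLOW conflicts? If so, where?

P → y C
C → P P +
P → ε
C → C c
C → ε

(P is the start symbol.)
Yes. P → y C with FOLLOW(P) on { 'y' }; C → P P '+' with FOLLOW(C) on { '+', 'y' }; C → C c with FOLLOW(C) on { '+', 'c', 'y' }

A FIRST/FOLLOW conflict occurs when a non-terminal N has a nullable alternative N → β (β ⇒* ε) and another alternative N → α with FIRST(α) ∩ FOLLOW(N) ≠ ∅: on such a lookahead the parser cannot decide between expanding α and letting N vanish via β.

Nullable non-terminals: C, P.
FIRST sets used below: FIRST(P) = { 'y', ε }, FIRST(C) = { '+', 'c', 'y', ε }

C: nullable alternative(s) C → ε; FOLLOW(C) = { $, '+', 'c', 'y' }
  C → P P +: FIRST \ {ε} = { '+', 'y' } — overlaps FOLLOW(C) on { '+', 'y' }: CONFLICT
  C → C c: FIRST \ {ε} = { '+', 'c', 'y' } — overlaps FOLLOW(C) on { '+', 'c', 'y' }: CONFLICT
  C → ε: FIRST \ {ε} = { } — this is the only nullable alternative, skip

P: nullable alternative(s) P → ε; FOLLOW(P) = { $, '+', 'y' }
  P → y C: FIRST \ {ε} = { 'y' } — overlaps FOLLOW(P) on { 'y' }: CONFLICT
  P → ε: FIRST \ {ε} = { } — this is the only nullable alternative, skip

So the grammar has 3 FIRST/FOLLOW conflicts (marked CONFLICT above).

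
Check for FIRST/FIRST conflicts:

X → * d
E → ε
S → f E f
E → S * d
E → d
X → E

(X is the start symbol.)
A FIRST/FIRST conflict occurs when two productions N → α and N → β for the same non-terminal have FIRST(α) ∩ FIRST(β) ≠ ∅ (with ε ∈ FIRST of a nullable right-hand side, so two nullable alternatives also conflict).

FIRST sets of the non-terminals at (or reachable through a nullable prefix from) the front of some alternative:
  FIRST(E) = { 'd', 'f', ε }
  FIRST(S) = { 'f' }

Productions for X:
  X → * d: FIRST = { '*' }
  X → E: FIRST = { 'd', 'f', ε }
Productions for E:
  E → ε: FIRST = { ε }
  E → S * d: FIRST = { 'f' }
  E → d: FIRST = { 'd' }
S has only one production, so no FIRST/FIRST conflict is possible there.

All alternatives of each non-terminal have pairwise disjoint FIRST sets.

Answer: No FIRST/FIRST conflicts.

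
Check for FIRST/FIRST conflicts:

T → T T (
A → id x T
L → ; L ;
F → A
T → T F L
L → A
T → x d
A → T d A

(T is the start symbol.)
Yes. T → T T '(' / T → T F L on { 'x' }; T → T T '(' / T → x d on { 'x' }; T → T F L / T → x d on { 'x' }

FIRST sets of the non-terminals at (or reachable through a nullable prefix from) the front of some alternative:
  FIRST(T) = { 'x' }
  FIRST(A) = { 'id', 'x' }

Productions for T:
  T → T T (: FIRST = { 'x' }
  T → T F L: FIRST = { 'x' }
  T → x d: FIRST = { 'x' }
Productions for A:
  A → id x T: FIRST = { 'id' }
  A → T d A: FIRST = { 'x' }
Productions for L:
  L → ; L ;: FIRST = { ';' }
  L → A: FIRST = { 'id', 'x' }
F has only one production, so no FIRST/FIRST conflict is possible there.

Conflict for T: T → T T ( and T → T F L
  Overlap: { 'x' }
Conflict for T: T → T T ( and T → x d
  Overlap: { 'x' }
Conflict for T: T → T F L and T → x d
  Overlap: { 'x' }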